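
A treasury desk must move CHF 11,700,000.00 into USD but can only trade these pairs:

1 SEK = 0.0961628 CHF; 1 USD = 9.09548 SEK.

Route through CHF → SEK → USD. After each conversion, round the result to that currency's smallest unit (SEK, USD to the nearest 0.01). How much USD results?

CHF 11,700,000.00 ÷ 0.0961628 = SEK 121,668,670.21
SEK 121,668,670.21 ÷ 9.09548 = USD 13,376,827.85

USD 13,376,827.85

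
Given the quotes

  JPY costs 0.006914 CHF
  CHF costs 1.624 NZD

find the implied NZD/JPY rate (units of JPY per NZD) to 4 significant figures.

NZD/JPY = 89.06

1 NZD ÷ 1.624 = 0.615764 CHF
0.615764 CHF ÷ 0.006914 = 89.0604 JPY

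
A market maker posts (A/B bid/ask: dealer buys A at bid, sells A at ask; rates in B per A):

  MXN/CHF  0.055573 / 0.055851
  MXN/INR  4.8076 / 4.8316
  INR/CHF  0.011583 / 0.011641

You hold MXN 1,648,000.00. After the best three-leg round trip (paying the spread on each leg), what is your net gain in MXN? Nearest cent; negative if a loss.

Best loop MXN → INR → CHF → MXN:
MXN 1,648,000.00 × 4.8076 (sell MXN at bid) = INR 7,922,924.80
INR 7,922,924.80 × 0.011583 (sell INR at bid) = CHF 91,771.24
CHF 91,771.24 ÷ 0.055851 (buy MXN at ask) = MXN 1,643,144.04

Net result: MXN -4,855.96 (no profitable arbitrage after spreads)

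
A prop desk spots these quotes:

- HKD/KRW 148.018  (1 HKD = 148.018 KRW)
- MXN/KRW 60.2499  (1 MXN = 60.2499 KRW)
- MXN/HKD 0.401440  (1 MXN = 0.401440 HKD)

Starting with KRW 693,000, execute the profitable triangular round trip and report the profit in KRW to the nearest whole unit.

Profit: KRW 9,675

Profitable loop is KRW → HKD → MXN → KRW:
KRW 693,000 ÷ 148.018 = HKD 4,681.86
HKD 4,681.86 ÷ 0.401440 = MXN 11,662.67
MXN 11,662.67 × 60.2499 = KRW 702,675
Profit = KRW 702,675 − KRW 693,000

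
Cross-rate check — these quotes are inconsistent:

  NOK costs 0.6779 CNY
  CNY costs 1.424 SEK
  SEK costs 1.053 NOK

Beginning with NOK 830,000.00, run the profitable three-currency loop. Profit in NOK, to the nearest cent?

Profit: NOK 13,688.42

Profitable loop is NOK → CNY → SEK → NOK:
NOK 830,000.00 × 0.6779 = CNY 562,657.00
CNY 562,657.00 × 1.424 = SEK 801,223.57
SEK 801,223.57 × 1.053 = NOK 843,688.42
Profit = NOK 843,688.42 − NOK 830,000.00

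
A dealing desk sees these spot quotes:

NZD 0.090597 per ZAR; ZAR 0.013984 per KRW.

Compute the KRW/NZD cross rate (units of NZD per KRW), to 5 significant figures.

1 KRW × 0.013984 = 0.013984 ZAR
0.013984 ZAR × 0.090597 = 0.00126691 NZD

KRW/NZD = 0.0012669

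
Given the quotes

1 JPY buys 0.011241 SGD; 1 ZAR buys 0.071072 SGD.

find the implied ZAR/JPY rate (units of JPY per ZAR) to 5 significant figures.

1 ZAR × 0.071072 = 0.071072 SGD
0.071072 SGD ÷ 0.011241 = 6.32257 JPY

ZAR/JPY = 6.3226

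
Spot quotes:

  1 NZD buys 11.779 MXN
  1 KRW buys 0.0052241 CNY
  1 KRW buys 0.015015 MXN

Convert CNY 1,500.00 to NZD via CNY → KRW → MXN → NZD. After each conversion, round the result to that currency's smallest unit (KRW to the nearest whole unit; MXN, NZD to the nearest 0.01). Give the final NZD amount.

CNY 1,500.00 ÷ 0.0052241 = KRW 287,131
KRW 287,131 × 0.015015 = MXN 4,311.27
MXN 4,311.27 ÷ 11.779 = NZD 366.01

NZD 366.01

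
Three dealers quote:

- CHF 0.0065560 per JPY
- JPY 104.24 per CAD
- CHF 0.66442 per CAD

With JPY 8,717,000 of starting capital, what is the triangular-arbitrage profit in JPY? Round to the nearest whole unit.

Profitable loop is JPY → CHF → CAD → JPY:
JPY 8,717,000 × 0.0065560 = CHF 57,148.65
CHF 57,148.65 ÷ 0.66442 = CAD 86,012.84
CAD 86,012.84 × 104.24 = JPY 8,965,979
Profit = JPY 8,965,979 − JPY 8,717,000

Profit: JPY 248,979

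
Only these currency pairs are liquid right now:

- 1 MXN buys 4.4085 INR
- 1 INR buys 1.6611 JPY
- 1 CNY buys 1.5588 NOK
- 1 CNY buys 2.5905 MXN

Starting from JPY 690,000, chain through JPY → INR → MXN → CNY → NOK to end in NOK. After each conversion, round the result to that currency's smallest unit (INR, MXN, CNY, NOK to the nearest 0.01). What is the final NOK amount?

JPY 690,000 ÷ 1.6611 = INR 415,387.39
INR 415,387.39 ÷ 4.4085 = MXN 94,224.20
MXN 94,224.20 ÷ 2.5905 = CNY 36,372.98
CNY 36,372.98 × 1.5588 = NOK 56,698.20

NOK 56,698.20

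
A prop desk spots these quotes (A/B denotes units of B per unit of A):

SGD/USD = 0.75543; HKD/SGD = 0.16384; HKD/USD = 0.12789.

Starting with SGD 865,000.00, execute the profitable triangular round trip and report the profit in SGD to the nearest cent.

Profit: SGD 28,796.25

Profitable loop is SGD → HKD → USD → SGD:
SGD 865,000.00 ÷ 0.16384 = HKD 5,279,541.02
HKD 5,279,541.02 × 0.12789 = USD 675,200.50
USD 675,200.50 ÷ 0.75543 = SGD 893,796.25
Profit = SGD 893,796.25 − SGD 865,000.00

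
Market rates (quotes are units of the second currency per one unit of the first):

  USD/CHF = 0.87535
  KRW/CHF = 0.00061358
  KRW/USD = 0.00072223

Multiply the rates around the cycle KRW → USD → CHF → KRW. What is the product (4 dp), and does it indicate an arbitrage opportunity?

Around KRW → USD → CHF → KRW: 1 × 0.00072223 × 0.87535 ÷ 0.00061358 = 1.030353
Product > 1; profitable direction is KRW → USD → CHF → KRW.

1.0304 (arbitrage exists)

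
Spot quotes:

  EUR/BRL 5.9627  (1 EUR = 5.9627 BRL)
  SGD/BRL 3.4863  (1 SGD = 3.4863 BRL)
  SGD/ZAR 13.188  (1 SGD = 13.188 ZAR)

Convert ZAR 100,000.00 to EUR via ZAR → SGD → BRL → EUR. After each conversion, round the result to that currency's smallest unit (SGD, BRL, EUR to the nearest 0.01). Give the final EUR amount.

ZAR 100,000.00 ÷ 13.188 = SGD 7,582.65
SGD 7,582.65 × 3.4863 = BRL 26,435.39
BRL 26,435.39 ÷ 5.9627 = EUR 4,433.46

EUR 4,433.46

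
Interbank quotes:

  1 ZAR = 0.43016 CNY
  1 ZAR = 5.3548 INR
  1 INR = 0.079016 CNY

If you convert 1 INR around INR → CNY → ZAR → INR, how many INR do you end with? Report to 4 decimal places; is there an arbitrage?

Around INR → CNY → ZAR → INR: 1 × 0.079016 ÷ 0.43016 × 5.3548 = 0.983622
Product < 1; profitable direction is INR → ZAR → CNY → INR.

0.9836 (arbitrage exists)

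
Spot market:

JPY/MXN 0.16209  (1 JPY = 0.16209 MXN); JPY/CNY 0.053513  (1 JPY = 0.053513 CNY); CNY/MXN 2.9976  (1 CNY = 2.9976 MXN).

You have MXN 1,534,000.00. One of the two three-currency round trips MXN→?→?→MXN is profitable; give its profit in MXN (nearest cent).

Profit: MXN 16,060.33

Profitable loop is MXN → CNY → JPY → MXN:
MXN 1,534,000.00 ÷ 2.9976 = CNY 511,742.73
CNY 511,742.73 ÷ 0.053513 = JPY 9,562,961
JPY 9,562,961 × 0.16209 = MXN 1,550,060.33
Profit = MXN 1,550,060.33 − MXN 1,534,000.00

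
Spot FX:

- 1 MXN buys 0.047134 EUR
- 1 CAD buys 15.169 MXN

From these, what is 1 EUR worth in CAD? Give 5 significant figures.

1 EUR ÷ 0.047134 = 21.2161 MXN
21.2161 MXN ÷ 15.169 = 1.39865 CAD

EUR/CAD = 1.3986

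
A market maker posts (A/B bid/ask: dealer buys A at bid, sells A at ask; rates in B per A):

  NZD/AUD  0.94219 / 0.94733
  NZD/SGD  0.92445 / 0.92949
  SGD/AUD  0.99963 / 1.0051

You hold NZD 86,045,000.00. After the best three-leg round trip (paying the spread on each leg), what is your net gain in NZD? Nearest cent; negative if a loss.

Best loop NZD → AUD → SGD → NZD:
NZD 86,045,000.00 × 0.94219 (sell NZD at bid) = AUD 81,070,738.55
AUD 81,070,738.55 ÷ 1.0051 (buy SGD at ask) = SGD 80,659,375.73
SGD 80,659,375.73 ÷ 0.92949 (buy NZD at ask) = NZD 86,778,099.53

Net profit: NZD 733,099.53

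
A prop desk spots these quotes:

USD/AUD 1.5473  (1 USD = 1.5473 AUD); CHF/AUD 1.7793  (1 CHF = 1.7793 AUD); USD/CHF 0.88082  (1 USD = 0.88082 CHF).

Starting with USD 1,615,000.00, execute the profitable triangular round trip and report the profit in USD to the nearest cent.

Profit: USD 20,815.61

Profitable loop is USD → CHF → AUD → USD:
USD 1,615,000.00 × 0.88082 = CHF 1,422,524.30
CHF 1,422,524.30 × 1.7793 = AUD 2,531,097.49
AUD 2,531,097.49 ÷ 1.5473 = USD 1,635,815.61
Profit = USD 1,635,815.61 − USD 1,615,000.00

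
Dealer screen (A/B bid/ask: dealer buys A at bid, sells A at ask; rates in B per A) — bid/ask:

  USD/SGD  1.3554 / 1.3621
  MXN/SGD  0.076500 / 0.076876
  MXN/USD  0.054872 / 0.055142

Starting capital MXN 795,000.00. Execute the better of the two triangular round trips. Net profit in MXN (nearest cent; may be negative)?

Best loop MXN → SGD → USD → MXN:
MXN 795,000.00 × 0.076500 (sell MXN at bid) = SGD 60,817.50
SGD 60,817.50 ÷ 1.3621 (buy USD at ask) = USD 44,649.81
USD 44,649.81 ÷ 0.055142 (buy MXN at ask) = MXN 809,724.08

Net profit: MXN 14,724.08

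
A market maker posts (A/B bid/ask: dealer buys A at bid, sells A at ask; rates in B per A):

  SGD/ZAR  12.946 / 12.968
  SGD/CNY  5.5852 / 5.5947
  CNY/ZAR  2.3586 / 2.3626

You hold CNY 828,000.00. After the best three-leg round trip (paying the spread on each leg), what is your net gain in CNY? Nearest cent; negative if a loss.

Best loop CNY → ZAR → SGD → CNY:
CNY 828,000.00 × 2.3586 (sell CNY at bid) = ZAR 1,952,920.80
ZAR 1,952,920.80 ÷ 12.968 (buy SGD at ask) = SGD 150,595.37
SGD 150,595.37 × 5.5852 (sell SGD at bid) = CNY 841,105.28

Net profit: CNY 13,105.28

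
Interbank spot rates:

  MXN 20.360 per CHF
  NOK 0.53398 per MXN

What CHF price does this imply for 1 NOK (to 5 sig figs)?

NOK/CHF = 0.091981

1 NOK ÷ 0.53398 = 1.87273 MXN
1.87273 MXN ÷ 20.360 = 0.0919808 CHF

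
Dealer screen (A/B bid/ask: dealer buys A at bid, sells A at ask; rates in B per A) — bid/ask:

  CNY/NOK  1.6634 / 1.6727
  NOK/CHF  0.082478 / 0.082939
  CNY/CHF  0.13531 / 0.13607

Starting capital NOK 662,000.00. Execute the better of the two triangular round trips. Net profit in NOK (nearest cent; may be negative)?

Net profit: NOK 5,467.96

Best loop NOK → CHF → CNY → NOK:
NOK 662,000.00 × 0.082478 (sell NOK at bid) = CHF 54,600.44
CHF 54,600.44 ÷ 0.13607 (buy CNY at ask) = CNY 401,267.26
CNY 401,267.26 × 1.6634 (sell CNY at bid) = NOK 667,467.96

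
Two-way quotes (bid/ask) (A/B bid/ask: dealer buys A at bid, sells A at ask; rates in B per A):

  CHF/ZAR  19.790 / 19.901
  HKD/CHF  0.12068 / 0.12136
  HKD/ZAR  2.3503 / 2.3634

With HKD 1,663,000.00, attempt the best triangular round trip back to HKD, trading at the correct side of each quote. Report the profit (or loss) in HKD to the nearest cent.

Net profit: HKD 17,490.70

Best loop HKD → CHF → ZAR → HKD:
HKD 1,663,000.00 × 0.12068 (sell HKD at bid) = CHF 200,690.84
CHF 200,690.84 × 19.790 (sell CHF at bid) = ZAR 3,971,671.72
ZAR 3,971,671.72 ÷ 2.3634 (buy HKD at ask) = HKD 1,680,490.70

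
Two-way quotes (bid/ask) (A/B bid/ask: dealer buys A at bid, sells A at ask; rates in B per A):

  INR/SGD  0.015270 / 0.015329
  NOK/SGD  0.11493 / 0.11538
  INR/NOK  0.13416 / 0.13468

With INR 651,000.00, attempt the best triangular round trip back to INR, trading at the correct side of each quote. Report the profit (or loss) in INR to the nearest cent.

Best loop INR → NOK → SGD → INR:
INR 651,000.00 × 0.13416 (sell INR at bid) = NOK 87,338.16
NOK 87,338.16 × 0.11493 (sell NOK at bid) = SGD 10,037.77
SGD 10,037.77 ÷ 0.015329 (buy INR at ask) = INR 654,822.54

Net profit: INR 3,822.54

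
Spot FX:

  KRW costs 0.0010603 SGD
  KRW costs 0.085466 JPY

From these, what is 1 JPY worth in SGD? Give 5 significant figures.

JPY/SGD = 0.012406

1 JPY ÷ 0.085466 = 11.7006 KRW
11.7006 KRW × 0.0010603 = 0.0124061 SGD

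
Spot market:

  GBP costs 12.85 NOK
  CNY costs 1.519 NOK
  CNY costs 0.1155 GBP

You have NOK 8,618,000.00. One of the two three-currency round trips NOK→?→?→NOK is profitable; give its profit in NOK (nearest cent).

Profitable loop is NOK → GBP → CNY → NOK:
NOK 8,618,000.00 ÷ 12.85 = GBP 670,661.48
GBP 670,661.48 ÷ 0.1155 = CNY 5,806,592.89
CNY 5,806,592.89 × 1.519 = NOK 8,820,214.60
Profit = NOK 8,820,214.60 − NOK 8,618,000.00

Profit: NOK 202,214.60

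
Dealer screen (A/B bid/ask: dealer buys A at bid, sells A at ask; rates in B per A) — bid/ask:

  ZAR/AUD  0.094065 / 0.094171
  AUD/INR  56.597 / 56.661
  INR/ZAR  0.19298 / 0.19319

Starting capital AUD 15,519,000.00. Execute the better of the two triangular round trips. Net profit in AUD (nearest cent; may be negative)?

Net profit: AUD 425,008.10

Best loop AUD → INR → ZAR → AUD:
AUD 15,519,000.00 × 56.597 (sell AUD at bid) = INR 878,328,843.00
INR 878,328,843.00 × 0.19298 (sell INR at bid) = ZAR 169,499,900.12
ZAR 169,499,900.12 × 0.094065 (sell ZAR at bid) = AUD 15,944,008.10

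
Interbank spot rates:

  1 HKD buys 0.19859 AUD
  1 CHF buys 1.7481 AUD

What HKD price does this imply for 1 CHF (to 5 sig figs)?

CHF/HKD = 8.8026

1 CHF × 1.7481 = 1.7481 AUD
1.7481 AUD ÷ 0.19859 = 8.80256 HKD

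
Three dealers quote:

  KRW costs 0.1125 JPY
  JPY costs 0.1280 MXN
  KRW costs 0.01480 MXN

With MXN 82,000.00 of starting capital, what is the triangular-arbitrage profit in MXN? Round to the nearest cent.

Profitable loop is MXN → JPY → KRW → MXN:
MXN 82,000.00 ÷ 0.1280 = JPY 640,625
JPY 640,625 ÷ 0.1125 = KRW 5,694,444
KRW 5,694,444 × 0.01480 = MXN 84,277.78
Profit = MXN 84,277.78 − MXN 82,000.00

Profit: MXN 2,277.78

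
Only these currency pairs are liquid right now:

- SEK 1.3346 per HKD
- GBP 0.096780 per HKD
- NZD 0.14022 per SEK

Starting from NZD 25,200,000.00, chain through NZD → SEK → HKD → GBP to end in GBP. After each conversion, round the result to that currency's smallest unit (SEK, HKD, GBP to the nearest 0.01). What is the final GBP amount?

GBP 13,032,420.23

NZD 25,200,000.00 ÷ 0.14022 = SEK 179,717,586.65
SEK 179,717,586.65 ÷ 1.3346 = HKD 134,660,262.74
HKD 134,660,262.74 × 0.096780 = GBP 13,032,420.23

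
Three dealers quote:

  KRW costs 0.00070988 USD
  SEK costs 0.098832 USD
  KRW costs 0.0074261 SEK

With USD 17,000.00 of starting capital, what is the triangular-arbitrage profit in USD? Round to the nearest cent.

Profitable loop is USD → KRW → SEK → USD:
USD 17,000.00 ÷ 0.00070988 = KRW 23,947,709
KRW 23,947,709 × 0.0074261 = SEK 177,838.09
SEK 177,838.09 × 0.098832 = USD 17,576.09
Profit = USD 17,576.09 − USD 17,000.00

Profit: USD 576.09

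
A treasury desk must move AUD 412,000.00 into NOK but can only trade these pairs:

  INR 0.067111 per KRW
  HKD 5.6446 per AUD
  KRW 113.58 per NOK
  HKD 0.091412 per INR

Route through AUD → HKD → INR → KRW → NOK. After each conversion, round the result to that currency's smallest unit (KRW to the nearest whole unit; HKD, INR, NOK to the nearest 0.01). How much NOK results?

AUD 412,000.00 × 5.6446 = HKD 2,325,575.20
HKD 2,325,575.20 ÷ 0.091412 = INR 25,440,589.86
INR 25,440,589.86 ÷ 0.067111 = KRW 379,082,265
KRW 379,082,265 ÷ 113.58 = NOK 3,337,579.37

NOK 3,337,579.37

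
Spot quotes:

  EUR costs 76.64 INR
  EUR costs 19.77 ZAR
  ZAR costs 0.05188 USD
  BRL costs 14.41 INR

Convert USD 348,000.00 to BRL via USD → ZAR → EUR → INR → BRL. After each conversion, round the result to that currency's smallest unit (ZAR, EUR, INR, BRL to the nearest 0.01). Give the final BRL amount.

USD 348,000.00 ÷ 0.05188 = ZAR 6,707,787.20
ZAR 6,707,787.20 ÷ 19.77 = EUR 339,291.21
EUR 339,291.21 × 76.64 = INR 26,003,278.33
INR 26,003,278.33 ÷ 14.41 = BRL 1,804,530.07

BRL 1,804,530.07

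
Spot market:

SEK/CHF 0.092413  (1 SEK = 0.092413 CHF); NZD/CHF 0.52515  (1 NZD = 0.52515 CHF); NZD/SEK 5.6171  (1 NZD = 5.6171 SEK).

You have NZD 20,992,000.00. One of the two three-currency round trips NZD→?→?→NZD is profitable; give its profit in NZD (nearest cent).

Profitable loop is NZD → CHF → SEK → NZD:
NZD 20,992,000.00 × 0.52515 = CHF 11,023,948.80
CHF 11,023,948.80 ÷ 0.092413 = SEK 119,290,021.97
SEK 119,290,021.97 ÷ 5.6171 = NZD 21,236,941.12
Profit = NZD 21,236,941.12 − NZD 20,992,000.00

Profit: NZD 244,941.12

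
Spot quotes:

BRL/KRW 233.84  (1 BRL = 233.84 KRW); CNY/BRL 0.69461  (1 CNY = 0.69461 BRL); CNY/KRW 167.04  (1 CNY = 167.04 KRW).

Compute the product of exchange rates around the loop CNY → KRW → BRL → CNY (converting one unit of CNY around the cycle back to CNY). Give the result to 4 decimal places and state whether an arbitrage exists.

Around CNY → KRW → BRL → CNY: 1 × 167.04 ÷ 233.84 ÷ 0.69461 = 1.028397
Product > 1; profitable direction is CNY → KRW → BRL → CNY.

1.0284 (arbitrage exists)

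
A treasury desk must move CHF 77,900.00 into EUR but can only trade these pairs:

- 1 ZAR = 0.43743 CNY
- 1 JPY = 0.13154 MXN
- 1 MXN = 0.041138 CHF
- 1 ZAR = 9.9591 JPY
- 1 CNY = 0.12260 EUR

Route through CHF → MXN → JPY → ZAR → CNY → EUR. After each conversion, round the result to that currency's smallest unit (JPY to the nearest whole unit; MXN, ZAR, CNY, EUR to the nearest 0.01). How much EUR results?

EUR 77,520.29

CHF 77,900.00 ÷ 0.041138 = MXN 1,893,626.33
MXN 1,893,626.33 ÷ 0.13154 = JPY 14,395,821
JPY 14,395,821 ÷ 9.9591 = ZAR 1,445,494.17
ZAR 1,445,494.17 × 0.43743 = CNY 632,302.51
CNY 632,302.51 × 0.12260 = EUR 77,520.29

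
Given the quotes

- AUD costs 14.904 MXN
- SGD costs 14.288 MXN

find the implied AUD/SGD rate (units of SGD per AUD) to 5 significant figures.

AUD/SGD = 1.0431

1 AUD × 14.904 = 14.904 MXN
14.904 MXN ÷ 14.288 = 1.04311 SGD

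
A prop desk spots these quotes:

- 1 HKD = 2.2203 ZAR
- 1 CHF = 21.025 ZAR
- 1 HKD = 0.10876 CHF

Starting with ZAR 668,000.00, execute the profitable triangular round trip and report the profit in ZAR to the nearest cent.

Profitable loop is ZAR → HKD → CHF → ZAR:
ZAR 668,000.00 ÷ 2.2203 = HKD 300,860.24
HKD 300,860.24 × 0.10876 = CHF 32,721.56
CHF 32,721.56 × 21.025 = ZAR 687,970.80
Profit = ZAR 687,970.80 − ZAR 668,000.00

Profit: ZAR 19,970.80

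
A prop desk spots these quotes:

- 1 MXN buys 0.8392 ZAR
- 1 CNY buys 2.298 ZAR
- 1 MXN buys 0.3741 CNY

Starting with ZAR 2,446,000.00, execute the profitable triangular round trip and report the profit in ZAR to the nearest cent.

Profit: ZAR 59,697.91

Profitable loop is ZAR → MXN → CNY → ZAR:
ZAR 2,446,000.00 ÷ 0.8392 = MXN 2,914,680.65
MXN 2,914,680.65 × 0.3741 = CNY 1,090,382.03
CNY 1,090,382.03 × 2.298 = ZAR 2,505,697.91
Profit = ZAR 2,505,697.91 − ZAR 2,446,000.00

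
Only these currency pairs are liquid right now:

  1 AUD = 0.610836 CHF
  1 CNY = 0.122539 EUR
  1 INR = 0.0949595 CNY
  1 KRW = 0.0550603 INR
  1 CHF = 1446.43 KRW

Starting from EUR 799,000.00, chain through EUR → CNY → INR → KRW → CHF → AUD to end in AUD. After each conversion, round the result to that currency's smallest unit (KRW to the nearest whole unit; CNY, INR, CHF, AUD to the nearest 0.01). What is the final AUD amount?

EUR 799,000.00 ÷ 0.122539 = CNY 6,520,373.11
CNY 6,520,373.11 ÷ 0.0949595 = INR 68,664,779.30
INR 68,664,779.30 ÷ 0.0550603 = KRW 1,247,083,276
KRW 1,247,083,276 ÷ 1446.43 = CHF 862,180.18
CHF 862,180.18 ÷ 0.610836 = AUD 1,411,475.72

AUD 1,411,475.72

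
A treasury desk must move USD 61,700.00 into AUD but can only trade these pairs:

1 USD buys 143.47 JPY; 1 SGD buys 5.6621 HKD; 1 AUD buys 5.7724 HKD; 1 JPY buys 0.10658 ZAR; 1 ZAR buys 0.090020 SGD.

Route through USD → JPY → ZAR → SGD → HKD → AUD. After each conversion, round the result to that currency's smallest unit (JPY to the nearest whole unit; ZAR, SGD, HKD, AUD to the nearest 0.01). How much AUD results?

AUD 83,307.11

USD 61,700.00 × 143.47 = JPY 8,852,099
JPY 8,852,099 × 0.10658 = ZAR 943,456.71
ZAR 943,456.71 × 0.090020 = SGD 84,929.97
SGD 84,929.97 × 5.6621 = HKD 480,881.98
HKD 480,881.98 ÷ 5.7724 = AUD 83,307.11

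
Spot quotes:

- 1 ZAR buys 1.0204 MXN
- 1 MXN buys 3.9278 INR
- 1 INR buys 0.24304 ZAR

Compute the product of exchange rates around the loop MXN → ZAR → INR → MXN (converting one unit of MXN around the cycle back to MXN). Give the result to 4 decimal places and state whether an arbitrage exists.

1.0266 (arbitrage exists)

Around MXN → ZAR → INR → MXN: 1 ÷ 1.0204 ÷ 0.24304 ÷ 3.9278 = 1.026603
Product > 1; profitable direction is MXN → ZAR → INR → MXN.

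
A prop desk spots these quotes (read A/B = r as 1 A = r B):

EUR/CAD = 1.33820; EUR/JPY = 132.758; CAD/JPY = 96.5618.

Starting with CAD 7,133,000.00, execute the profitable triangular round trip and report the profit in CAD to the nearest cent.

Profit: CAD 195,355.80

Profitable loop is CAD → EUR → JPY → CAD:
CAD 7,133,000.00 ÷ 1.33820 = EUR 5,330,294.43
EUR 5,330,294.43 × 132.758 = JPY 707,639,227
JPY 707,639,227 ÷ 96.5618 = CAD 7,328,355.80
Profit = CAD 7,328,355.80 − CAD 7,133,000.00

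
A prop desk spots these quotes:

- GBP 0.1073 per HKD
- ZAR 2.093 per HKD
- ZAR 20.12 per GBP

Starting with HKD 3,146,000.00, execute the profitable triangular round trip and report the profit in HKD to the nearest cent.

Profit: HKD 99,018.58

Profitable loop is HKD → GBP → ZAR → HKD:
HKD 3,146,000.00 × 0.1073 = GBP 337,565.80
GBP 337,565.80 × 20.12 = ZAR 6,791,823.90
ZAR 6,791,823.90 ÷ 2.093 = HKD 3,245,018.58
Profit = HKD 3,245,018.58 − HKD 3,146,000.00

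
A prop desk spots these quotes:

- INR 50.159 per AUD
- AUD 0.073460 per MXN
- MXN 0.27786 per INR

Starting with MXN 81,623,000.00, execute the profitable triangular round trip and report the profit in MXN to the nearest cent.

Profit: MXN 1,944,686.23

Profitable loop is MXN → AUD → INR → MXN:
MXN 81,623,000.00 × 0.073460 = AUD 5,996,025.58
AUD 5,996,025.58 × 50.159 = INR 300,754,647.07
INR 300,754,647.07 × 0.27786 = MXN 83,567,686.23
Profit = MXN 83,567,686.23 − MXN 81,623,000.00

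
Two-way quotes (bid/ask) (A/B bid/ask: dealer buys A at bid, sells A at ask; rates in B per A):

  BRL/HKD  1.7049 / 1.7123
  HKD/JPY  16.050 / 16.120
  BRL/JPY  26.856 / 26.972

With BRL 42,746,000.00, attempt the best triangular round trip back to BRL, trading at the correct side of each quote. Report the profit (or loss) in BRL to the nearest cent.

Net profit: BRL 620,690.24

Best loop BRL → HKD → JPY → BRL:
BRL 42,746,000.00 × 1.7049 (sell BRL at bid) = HKD 72,877,655.40
HKD 72,877,655.40 × 16.050 (sell HKD at bid) = JPY 1,169,686,369
JPY 1,169,686,369 ÷ 26.972 (buy BRL at ask) = BRL 43,366,690.24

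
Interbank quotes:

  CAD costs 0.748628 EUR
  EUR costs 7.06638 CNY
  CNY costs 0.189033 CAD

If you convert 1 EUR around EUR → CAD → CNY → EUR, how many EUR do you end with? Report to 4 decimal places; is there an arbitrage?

1.0000 (no arbitrage)

Around EUR → CAD → CNY → EUR: 1 ÷ 0.748628 ÷ 0.189033 ÷ 7.06638 = 0.999998
Product ≈ 1 (deviation 0.000%, within rounding noise).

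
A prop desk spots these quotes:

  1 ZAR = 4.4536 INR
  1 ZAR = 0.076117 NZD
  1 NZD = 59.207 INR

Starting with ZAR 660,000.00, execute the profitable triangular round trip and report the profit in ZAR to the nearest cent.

Profitable loop is ZAR → NZD → INR → ZAR:
ZAR 660,000.00 × 0.076117 = NZD 50,237.22
NZD 50,237.22 × 59.207 = INR 2,974,395.08
INR 2,974,395.08 ÷ 4.4536 = ZAR 667,863.10
Profit = ZAR 667,863.10 − ZAR 660,000.00

Profit: ZAR 7,863.10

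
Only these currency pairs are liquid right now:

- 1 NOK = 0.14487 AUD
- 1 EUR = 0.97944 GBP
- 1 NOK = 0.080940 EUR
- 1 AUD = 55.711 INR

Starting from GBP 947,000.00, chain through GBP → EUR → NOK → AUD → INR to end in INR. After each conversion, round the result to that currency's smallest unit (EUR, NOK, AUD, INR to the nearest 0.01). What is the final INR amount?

INR 96,411,392.51

GBP 947,000.00 ÷ 0.97944 = EUR 966,879.03
EUR 966,879.03 ÷ 0.080940 = NOK 11,945,626.76
NOK 11,945,626.76 × 0.14487 = AUD 1,730,562.95
AUD 1,730,562.95 × 55.711 = INR 96,411,392.51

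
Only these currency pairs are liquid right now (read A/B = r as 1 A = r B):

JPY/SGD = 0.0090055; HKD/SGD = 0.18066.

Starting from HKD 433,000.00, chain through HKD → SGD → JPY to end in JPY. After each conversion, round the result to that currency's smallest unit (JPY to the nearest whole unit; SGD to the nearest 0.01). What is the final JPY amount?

HKD 433,000.00 × 0.18066 = SGD 78,225.78
SGD 78,225.78 ÷ 0.0090055 = JPY 8,686,445

JPY 8,686,445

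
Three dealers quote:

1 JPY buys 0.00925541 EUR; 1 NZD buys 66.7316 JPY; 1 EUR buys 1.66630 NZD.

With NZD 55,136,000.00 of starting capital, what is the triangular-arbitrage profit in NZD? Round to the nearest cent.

Profitable loop is NZD → JPY → EUR → NZD:
NZD 55,136,000.00 × 66.7316 = JPY 3,679,313,498
JPY 3,679,313,498 × 0.00925541 = EUR 34,053,554.94
EUR 34,053,554.94 × 1.66630 = NZD 56,743,438.59
Profit = NZD 56,743,438.59 − NZD 55,136,000.00

Profit: NZD 1,607,438.59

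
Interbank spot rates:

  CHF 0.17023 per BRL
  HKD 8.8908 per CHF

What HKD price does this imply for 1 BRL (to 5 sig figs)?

1 BRL × 0.17023 = 0.17023 CHF
0.17023 CHF × 8.8908 = 1.51348 HKD

BRL/HKD = 1.5135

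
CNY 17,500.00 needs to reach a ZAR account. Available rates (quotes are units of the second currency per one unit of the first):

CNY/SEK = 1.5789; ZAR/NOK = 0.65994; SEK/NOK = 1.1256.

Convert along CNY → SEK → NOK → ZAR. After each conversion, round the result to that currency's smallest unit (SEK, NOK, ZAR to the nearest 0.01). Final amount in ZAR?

CNY 17,500.00 × 1.5789 = SEK 27,630.75
SEK 27,630.75 × 1.1256 = NOK 31,101.17
NOK 31,101.17 ÷ 0.65994 = ZAR 47,127.27

ZAR 47,127.27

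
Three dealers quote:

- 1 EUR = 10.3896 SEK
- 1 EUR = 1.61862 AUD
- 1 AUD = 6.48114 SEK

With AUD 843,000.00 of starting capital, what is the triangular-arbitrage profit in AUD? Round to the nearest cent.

Profitable loop is AUD → SEK → EUR → AUD:
AUD 843,000.00 × 6.48114 = SEK 5,463,601.02
SEK 5,463,601.02 ÷ 10.3896 = EUR 525,872.12
EUR 525,872.12 × 1.61862 = AUD 851,187.14
Profit = AUD 851,187.14 − AUD 843,000.00

Profit: AUD 8,187.14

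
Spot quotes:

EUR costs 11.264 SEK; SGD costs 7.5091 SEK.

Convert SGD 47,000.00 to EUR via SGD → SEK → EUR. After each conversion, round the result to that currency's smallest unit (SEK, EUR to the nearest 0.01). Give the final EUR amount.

EUR 31,332.36

SGD 47,000.00 × 7.5091 = SEK 352,927.70
SEK 352,927.70 ÷ 11.264 = EUR 31,332.36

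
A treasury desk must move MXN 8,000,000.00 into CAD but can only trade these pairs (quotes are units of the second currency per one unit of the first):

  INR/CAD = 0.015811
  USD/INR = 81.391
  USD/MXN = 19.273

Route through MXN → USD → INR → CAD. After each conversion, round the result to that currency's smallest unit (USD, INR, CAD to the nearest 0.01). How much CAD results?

MXN 8,000,000.00 ÷ 19.273 = USD 415,088.47
USD 415,088.47 × 81.391 = INR 33,784,465.66
INR 33,784,465.66 × 0.015811 = CAD 534,166.19

CAD 534,166.19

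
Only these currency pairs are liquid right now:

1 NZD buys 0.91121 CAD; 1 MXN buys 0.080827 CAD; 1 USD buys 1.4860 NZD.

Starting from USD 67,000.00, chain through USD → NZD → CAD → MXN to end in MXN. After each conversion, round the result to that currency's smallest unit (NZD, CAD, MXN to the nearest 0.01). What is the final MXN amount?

USD 67,000.00 × 1.4860 = NZD 99,562.00
NZD 99,562.00 × 0.91121 = CAD 90,721.89
CAD 90,721.89 ÷ 0.080827 = MXN 1,122,420.60

MXN 1,122,420.60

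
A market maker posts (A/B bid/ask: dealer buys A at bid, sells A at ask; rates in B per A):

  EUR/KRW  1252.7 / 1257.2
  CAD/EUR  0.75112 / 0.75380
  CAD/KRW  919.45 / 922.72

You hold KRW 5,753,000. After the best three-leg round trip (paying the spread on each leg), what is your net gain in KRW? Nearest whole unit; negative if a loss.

Best loop KRW → CAD → EUR → KRW:
KRW 5,753,000 ÷ 922.72 (buy CAD at ask) = CAD 6,234.83
CAD 6,234.83 × 0.75112 (sell CAD at bid) = EUR 4,683.10
EUR 4,683.10 × 1252.7 (sell EUR at bid) = KRW 5,866,524

Net profit: KRW 113,524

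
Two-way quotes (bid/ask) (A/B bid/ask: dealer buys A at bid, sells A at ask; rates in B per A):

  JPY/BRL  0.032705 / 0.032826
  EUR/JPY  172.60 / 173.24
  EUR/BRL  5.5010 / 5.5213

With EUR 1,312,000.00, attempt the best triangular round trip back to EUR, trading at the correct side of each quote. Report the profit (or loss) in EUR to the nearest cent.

Best loop EUR → JPY → BRL → EUR:
EUR 1,312,000.00 × 172.60 (sell EUR at bid) = JPY 226,451,200
JPY 226,451,200 × 0.032705 (sell JPY at bid) = BRL 7,406,086.50
BRL 7,406,086.50 ÷ 5.5213 (buy EUR at ask) = EUR 1,341,366.43

Net profit: EUR 29,366.43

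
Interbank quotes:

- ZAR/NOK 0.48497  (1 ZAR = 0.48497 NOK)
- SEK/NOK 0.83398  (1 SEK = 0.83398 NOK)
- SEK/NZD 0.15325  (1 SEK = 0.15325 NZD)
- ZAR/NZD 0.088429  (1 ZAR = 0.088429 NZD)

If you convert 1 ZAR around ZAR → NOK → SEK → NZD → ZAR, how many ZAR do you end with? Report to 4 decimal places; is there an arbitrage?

1.0078 (arbitrage exists)

Around ZAR → NOK → SEK → NZD → ZAR: 1 × 0.48497 ÷ 0.83398 × 0.15325 ÷ 0.088429 = 1.007778
Product > 1; profitable direction is ZAR → NOK → SEK → NZD → ZAR.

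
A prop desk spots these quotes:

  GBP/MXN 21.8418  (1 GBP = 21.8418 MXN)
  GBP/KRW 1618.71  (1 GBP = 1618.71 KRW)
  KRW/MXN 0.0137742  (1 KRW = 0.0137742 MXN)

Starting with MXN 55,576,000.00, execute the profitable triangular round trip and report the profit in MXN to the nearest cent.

Profit: MXN 1,156,809.90

Profitable loop is MXN → GBP → KRW → MXN:
MXN 55,576,000.00 ÷ 21.8418 = GBP 2,544,478.93
GBP 2,544,478.93 × 1618.71 = KRW 4,118,773,497
KRW 4,118,773,497 × 0.0137742 = MXN 56,732,809.90
Profit = MXN 56,732,809.90 − MXN 55,576,000.00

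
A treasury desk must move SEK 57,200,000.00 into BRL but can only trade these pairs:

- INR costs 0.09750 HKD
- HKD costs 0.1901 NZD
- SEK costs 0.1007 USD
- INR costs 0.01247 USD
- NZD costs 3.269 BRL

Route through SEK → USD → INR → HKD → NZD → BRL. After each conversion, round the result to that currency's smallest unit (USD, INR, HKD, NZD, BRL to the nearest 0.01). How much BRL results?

SEK 57,200,000.00 × 0.1007 = USD 5,760,040.00
USD 5,760,040.00 ÷ 0.01247 = INR 461,911,788.29
INR 461,911,788.29 × 0.09750 = HKD 45,036,399.36
HKD 45,036,399.36 × 0.1901 = NZD 8,561,419.52
NZD 8,561,419.52 × 3.269 = BRL 27,987,280.41

BRL 27,987,280.41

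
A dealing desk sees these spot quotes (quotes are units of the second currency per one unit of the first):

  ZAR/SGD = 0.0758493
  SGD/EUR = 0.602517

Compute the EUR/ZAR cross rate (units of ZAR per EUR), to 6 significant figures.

1 EUR ÷ 0.602517 = 1.6597 SGD
1.6597 SGD ÷ 0.0758493 = 21.8816 ZAR

EUR/ZAR = 21.8816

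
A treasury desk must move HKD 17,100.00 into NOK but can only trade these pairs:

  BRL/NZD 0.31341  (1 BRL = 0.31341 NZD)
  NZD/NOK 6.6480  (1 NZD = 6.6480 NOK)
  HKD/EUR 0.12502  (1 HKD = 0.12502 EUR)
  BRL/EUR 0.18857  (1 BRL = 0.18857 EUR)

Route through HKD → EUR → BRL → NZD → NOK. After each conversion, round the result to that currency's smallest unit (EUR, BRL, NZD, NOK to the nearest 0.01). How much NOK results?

HKD 17,100.00 × 0.12502 = EUR 2,137.84
EUR 2,137.84 ÷ 0.18857 = BRL 11,337.12
BRL 11,337.12 × 0.31341 = NZD 3,553.17
NZD 3,553.17 × 6.6480 = NOK 23,621.47

NOK 23,621.47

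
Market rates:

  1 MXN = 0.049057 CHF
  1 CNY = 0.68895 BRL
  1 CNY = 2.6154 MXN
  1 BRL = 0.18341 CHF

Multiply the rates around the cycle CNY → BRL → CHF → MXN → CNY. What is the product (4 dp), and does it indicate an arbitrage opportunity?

Around CNY → BRL → CHF → MXN → CNY: 1 × 0.68895 × 0.18341 ÷ 0.049057 ÷ 2.6154 = 0.984853
Product < 1; profitable direction is CNY → MXN → CHF → BRL → CNY.

0.9849 (arbitrage exists)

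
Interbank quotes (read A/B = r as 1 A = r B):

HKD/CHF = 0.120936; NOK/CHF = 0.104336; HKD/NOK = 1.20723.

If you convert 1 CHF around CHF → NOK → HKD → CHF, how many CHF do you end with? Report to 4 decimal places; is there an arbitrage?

0.9601 (arbitrage exists)

Around CHF → NOK → HKD → CHF: 1 ÷ 0.104336 ÷ 1.20723 × 0.120936 = 0.960133
Product < 1; profitable direction is CHF → HKD → NOK → CHF.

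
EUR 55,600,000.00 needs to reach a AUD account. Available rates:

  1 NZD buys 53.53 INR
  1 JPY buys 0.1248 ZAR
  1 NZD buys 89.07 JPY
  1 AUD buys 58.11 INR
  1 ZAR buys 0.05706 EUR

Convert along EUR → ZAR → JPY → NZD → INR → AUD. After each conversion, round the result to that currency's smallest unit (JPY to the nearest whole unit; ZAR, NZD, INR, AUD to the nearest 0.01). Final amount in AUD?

AUD 80,750,153.13

EUR 55,600,000.00 ÷ 0.05706 = ZAR 974,412,898.70
ZAR 974,412,898.70 ÷ 0.1248 = JPY 7,807,795,663
JPY 7,807,795,663 ÷ 89.07 = NZD 87,659,095.80
NZD 87,659,095.80 × 53.53 = INR 4,692,391,398.17
INR 4,692,391,398.17 ÷ 58.11 = AUD 80,750,153.13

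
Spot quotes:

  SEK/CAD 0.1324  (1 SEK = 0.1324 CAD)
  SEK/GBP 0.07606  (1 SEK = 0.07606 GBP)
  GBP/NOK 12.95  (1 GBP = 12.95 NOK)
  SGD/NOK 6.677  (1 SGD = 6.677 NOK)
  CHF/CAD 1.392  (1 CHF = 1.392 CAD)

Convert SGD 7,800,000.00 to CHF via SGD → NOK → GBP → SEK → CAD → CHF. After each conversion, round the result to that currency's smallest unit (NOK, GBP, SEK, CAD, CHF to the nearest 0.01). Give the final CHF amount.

SGD 7,800,000.00 × 6.677 = NOK 52,080,600.00
NOK 52,080,600.00 ÷ 12.95 = GBP 4,021,667.95
GBP 4,021,667.95 ÷ 0.07606 = SEK 52,874,940.18
SEK 52,874,940.18 × 0.1324 = CAD 7,000,642.08
CAD 7,000,642.08 ÷ 1.392 = CHF 5,029,196.90

CHF 5,029,196.90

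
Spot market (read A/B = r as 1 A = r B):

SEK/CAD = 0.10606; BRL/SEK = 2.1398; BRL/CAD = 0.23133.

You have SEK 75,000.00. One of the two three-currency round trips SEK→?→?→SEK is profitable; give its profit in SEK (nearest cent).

Profitable loop is SEK → BRL → CAD → SEK:
SEK 75,000.00 ÷ 2.1398 = BRL 35,050.00
BRL 35,050.00 × 0.23133 = CAD 8,108.12
CAD 8,108.12 ÷ 0.10606 = SEK 76,448.40
Profit = SEK 76,448.40 − SEK 75,000.00

Profit: SEK 1,448.40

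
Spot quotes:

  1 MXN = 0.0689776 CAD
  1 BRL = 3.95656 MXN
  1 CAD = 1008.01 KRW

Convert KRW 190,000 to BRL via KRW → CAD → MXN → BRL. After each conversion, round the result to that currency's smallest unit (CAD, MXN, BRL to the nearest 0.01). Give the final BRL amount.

KRW 190,000 ÷ 1008.01 = CAD 188.49
CAD 188.49 ÷ 0.0689776 = MXN 2,732.63
MXN 2,732.63 ÷ 3.95656 = BRL 690.66

BRL 690.66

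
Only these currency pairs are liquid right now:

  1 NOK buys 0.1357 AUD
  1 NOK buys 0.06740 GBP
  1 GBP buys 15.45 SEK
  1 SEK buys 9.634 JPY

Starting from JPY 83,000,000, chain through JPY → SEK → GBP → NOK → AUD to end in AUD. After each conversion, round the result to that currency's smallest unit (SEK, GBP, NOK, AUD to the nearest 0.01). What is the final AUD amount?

AUD 1,122,697.92

JPY 83,000,000 ÷ 9.634 = SEK 8,615,320.74
SEK 8,615,320.74 ÷ 15.45 = GBP 557,625.94
GBP 557,625.94 ÷ 0.06740 = NOK 8,273,381.90
NOK 8,273,381.90 × 0.1357 = AUD 1,122,697.92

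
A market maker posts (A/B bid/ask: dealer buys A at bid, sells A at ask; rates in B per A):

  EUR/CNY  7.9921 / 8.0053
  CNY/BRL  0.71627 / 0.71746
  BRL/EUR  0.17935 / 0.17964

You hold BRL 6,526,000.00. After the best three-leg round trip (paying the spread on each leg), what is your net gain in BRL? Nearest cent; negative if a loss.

Net profit: BRL 174,174.62

Best loop BRL → EUR → CNY → BRL:
BRL 6,526,000.00 × 0.17935 (sell BRL at bid) = EUR 1,170,438.10
EUR 1,170,438.10 × 7.9921 (sell EUR at bid) = CNY 9,354,258.34
CNY 9,354,258.34 × 0.71627 (sell CNY at bid) = BRL 6,700,174.62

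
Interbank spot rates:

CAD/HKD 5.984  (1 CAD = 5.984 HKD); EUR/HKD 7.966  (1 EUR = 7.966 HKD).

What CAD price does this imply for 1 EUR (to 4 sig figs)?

1 EUR × 7.966 = 7.966 HKD
7.966 HKD ÷ 5.984 = 1.33122 CAD

EUR/CAD = 1.331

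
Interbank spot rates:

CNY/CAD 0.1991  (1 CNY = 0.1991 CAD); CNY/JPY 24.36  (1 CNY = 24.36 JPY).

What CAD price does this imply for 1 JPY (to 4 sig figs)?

JPY/CAD = 0.008173

1 JPY ÷ 24.36 = 0.0410509 CNY
0.0410509 CNY × 0.1991 = 0.00817323 CAD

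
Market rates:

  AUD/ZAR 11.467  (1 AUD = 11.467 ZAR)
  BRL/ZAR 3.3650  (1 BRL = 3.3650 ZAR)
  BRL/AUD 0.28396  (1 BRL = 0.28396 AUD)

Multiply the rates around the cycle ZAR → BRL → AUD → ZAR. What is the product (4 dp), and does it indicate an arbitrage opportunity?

0.9677 (arbitrage exists)

Around ZAR → BRL → AUD → ZAR: 1 ÷ 3.3650 × 0.28396 × 11.467 = 0.967658
Product < 1; profitable direction is ZAR → AUD → BRL → ZAR.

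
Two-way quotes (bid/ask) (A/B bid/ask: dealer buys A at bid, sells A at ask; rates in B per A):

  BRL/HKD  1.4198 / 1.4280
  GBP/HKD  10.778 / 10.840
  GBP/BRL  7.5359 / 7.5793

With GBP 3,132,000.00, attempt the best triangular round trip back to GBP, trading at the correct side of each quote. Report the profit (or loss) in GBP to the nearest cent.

Best loop GBP → HKD → BRL → GBP:
GBP 3,132,000.00 × 10.778 (sell GBP at bid) = HKD 33,756,696.00
HKD 33,756,696.00 ÷ 1.4280 (buy BRL at ask) = BRL 23,639,142.86
BRL 23,639,142.86 ÷ 7.5793 (buy GBP at ask) = GBP 3,118,908.46

Net result: GBP -13,091.54 (no profitable arbitrage after spreads)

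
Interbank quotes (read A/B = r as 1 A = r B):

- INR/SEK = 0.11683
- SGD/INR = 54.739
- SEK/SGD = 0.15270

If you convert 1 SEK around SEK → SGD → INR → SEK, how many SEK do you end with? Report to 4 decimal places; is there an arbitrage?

Around SEK → SGD → INR → SEK: 1 × 0.15270 × 54.739 × 0.11683 = 0.976541
Product < 1; profitable direction is SEK → INR → SGD → SEK.

0.9765 (arbitrage exists)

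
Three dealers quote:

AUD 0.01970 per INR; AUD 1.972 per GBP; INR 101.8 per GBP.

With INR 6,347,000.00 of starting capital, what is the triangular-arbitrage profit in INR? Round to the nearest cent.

Profitable loop is INR → AUD → GBP → INR:
INR 6,347,000.00 × 0.01970 = AUD 125,035.90
AUD 125,035.90 ÷ 1.972 = GBP 63,405.63
GBP 63,405.63 × 101.8 = INR 6,454,693.01
Profit = INR 6,454,693.01 − INR 6,347,000.00

Profit: INR 107,693.01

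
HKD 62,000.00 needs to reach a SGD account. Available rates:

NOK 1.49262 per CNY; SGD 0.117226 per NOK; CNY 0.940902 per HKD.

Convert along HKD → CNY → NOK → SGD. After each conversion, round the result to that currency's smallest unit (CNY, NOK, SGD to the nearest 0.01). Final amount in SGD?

HKD 62,000.00 × 0.940902 = CNY 58,335.92
CNY 58,335.92 × 1.49262 = NOK 87,073.36
NOK 87,073.36 × 0.117226 = SGD 10,207.26

SGD 10,207.26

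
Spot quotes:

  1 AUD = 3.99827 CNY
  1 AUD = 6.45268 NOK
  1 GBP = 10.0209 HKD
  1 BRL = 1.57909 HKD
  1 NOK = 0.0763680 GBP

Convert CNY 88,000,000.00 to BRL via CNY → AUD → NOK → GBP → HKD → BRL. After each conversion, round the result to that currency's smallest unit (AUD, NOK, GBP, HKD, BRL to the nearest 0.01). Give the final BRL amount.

CNY 88,000,000.00 ÷ 3.99827 = AUD 22,009,519.12
AUD 22,009,519.12 × 6.45268 = NOK 142,020,383.84
NOK 142,020,383.84 × 0.0763680 = GBP 10,845,812.67
GBP 10,845,812.67 × 10.0209 = HKD 108,684,804.18
HKD 108,684,804.18 ÷ 1.57909 = BRL 68,827,491.90

BRL 68,827,491.90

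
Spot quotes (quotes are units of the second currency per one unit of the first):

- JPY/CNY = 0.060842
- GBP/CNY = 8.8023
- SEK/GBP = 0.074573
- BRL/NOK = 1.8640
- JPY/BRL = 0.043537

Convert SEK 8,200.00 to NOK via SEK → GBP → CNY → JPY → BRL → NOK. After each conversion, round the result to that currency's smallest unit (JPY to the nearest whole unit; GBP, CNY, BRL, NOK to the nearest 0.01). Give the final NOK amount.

NOK 7,179.51

SEK 8,200.00 × 0.074573 = GBP 611.50
GBP 611.50 × 8.8023 = CNY 5,382.61
CNY 5,382.61 ÷ 0.060842 = JPY 88,469
JPY 88,469 × 0.043537 = BRL 3,851.67
BRL 3,851.67 × 1.8640 = NOK 7,179.51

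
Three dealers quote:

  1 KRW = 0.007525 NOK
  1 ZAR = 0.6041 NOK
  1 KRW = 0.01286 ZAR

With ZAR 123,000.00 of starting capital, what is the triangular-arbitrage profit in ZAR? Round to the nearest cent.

Profitable loop is ZAR → NOK → KRW → ZAR:
ZAR 123,000.00 × 0.6041 = NOK 74,304.30
NOK 74,304.30 ÷ 0.007525 = KRW 9,874,326
KRW 9,874,326 × 0.01286 = ZAR 126,983.83
Profit = ZAR 126,983.83 − ZAR 123,000.00

Profit: ZAR 3,983.83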